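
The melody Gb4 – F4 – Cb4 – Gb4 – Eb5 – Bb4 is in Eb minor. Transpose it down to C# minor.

E4 D#4 A3 E4 C#5 G#4

Eb minor to C# minor down is a diminished third, so every note moves down by that interval.
Gb4 → E4
F4 → D#4
Cb4 → A3
Gb4 → E4
Eb5 → C#5
Bb4 → G#4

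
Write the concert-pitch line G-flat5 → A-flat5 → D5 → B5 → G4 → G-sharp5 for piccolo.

Gb4 Ab4 D4 B4 G3 G#4

The piccolo sounds a perfect octave above written, so the written part must be a perfect octave below concert — transpose each note down.
Gb5 to Gb4
Ab5 to Ab4
D5 to D4
B5 to B4
G4 to G3
G#5 to G#4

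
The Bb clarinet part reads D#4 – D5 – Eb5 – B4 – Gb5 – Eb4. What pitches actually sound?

Written C4 on the Bb clarinet sounds as Bb3, a major second lower; apply that shift to every note.
D#4 becomes C#4
D5 becomes C5
Eb5 becomes Db5
B4 becomes A4
Gb5 becomes Fb5
Eb4 becomes Db4

C#4 C5 Db5 A4 Fb5 Db4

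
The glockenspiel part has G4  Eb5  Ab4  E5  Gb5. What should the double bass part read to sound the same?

G7 Eb8 Ab7 E8 Gb8

First find concert pitch: the glockenspiel sounds a perfect fifteenth above written, so G4 Eb5 Ab4 E5 Gb5 sounds G6 Eb7 Ab6 E7 Gb7.
Then write for double bass: it sounds a perfect octave below written, so the part must be a perfect octave above concert.
G6 → G7
Eb7 → Eb8
Ab6 → Ab7
E7 → E8
Gb7 → Gb8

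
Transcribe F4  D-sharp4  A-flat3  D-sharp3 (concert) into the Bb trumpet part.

G4 E#4 Bb3 E#3

The Bb trumpet sounds a major second below written, so the written part must be a major second above concert — transpose each note up.
F4 -> G4
D#4 -> E#4
Ab3 -> Bb3
D#3 -> E#3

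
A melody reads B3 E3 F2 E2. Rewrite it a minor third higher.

D4 G3 Ab2 G2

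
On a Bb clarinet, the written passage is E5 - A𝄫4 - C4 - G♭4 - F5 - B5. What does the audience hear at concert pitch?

D5 Gbb4 Bb3 Fb4 Eb5 A5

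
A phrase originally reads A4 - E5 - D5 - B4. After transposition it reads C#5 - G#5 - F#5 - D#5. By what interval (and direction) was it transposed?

up a major third

From A4 to C#5 is 3 letter names — a third of some quality.
A4 to C#5 is 4 semitones, which makes it a major third; the second version is higher, so the direction is up.
Checking another pair — B4 → D#5 — gives the same interval.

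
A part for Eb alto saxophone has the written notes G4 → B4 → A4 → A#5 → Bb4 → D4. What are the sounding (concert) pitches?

The Eb alto saxophone sounds a major sixth below written, so transpose each written note down a major sixth.
G4 to Bb3
B4 to D4
A4 to C4
A#5 to C#5
Bb4 to Db4
D4 to F3

Bb3 D4 C4 C#5 Db4 F3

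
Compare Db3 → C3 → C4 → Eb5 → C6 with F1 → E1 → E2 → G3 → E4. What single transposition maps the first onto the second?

down a minor thirteenth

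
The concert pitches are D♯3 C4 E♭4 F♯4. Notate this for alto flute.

Written C4 sounds as G3 on the alto flute, so concert pitches are written a perfect fourth up.
D#3 becomes G#3
C4 becomes F4
Eb4 becomes Ab4
F#4 becomes B4

G#3 F4 Ab4 B4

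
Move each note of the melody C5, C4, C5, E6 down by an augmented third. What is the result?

C5: a third down reaches A, and 5 semitones makes it Abb4.
C4 down an augmented third is Abb3.
C5 down an augmented third is Abb4.
E6 down an augmented third is Cb6.

Abb4 Abb3 Abb4 Cb6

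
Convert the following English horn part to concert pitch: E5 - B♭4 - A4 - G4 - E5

A4 Eb4 D4 C4 A4

The English horn sounds a perfect fifth below written, so transpose each written note down a perfect fifth.
E5 gives A4
Bb4 gives Eb4
A4 gives D4
G4 gives C4
E5 gives A4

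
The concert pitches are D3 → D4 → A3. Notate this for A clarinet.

The A clarinet sounds a minor third below written, so the written part must be a minor third above concert — transpose each note up.
D3 to F3
D4 to F4
A3 to C4

F3 F4 C4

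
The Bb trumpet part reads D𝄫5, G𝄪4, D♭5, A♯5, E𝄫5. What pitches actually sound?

Cbb5 F##4 Cb5 G#5 Dbb5

Written C4 on the Bb trumpet sounds as Bb3, a major second lower; apply that shift to every note.
Dbb5 becomes Cbb5
G##4 becomes F##4
Db5 becomes Cb5
A#5 becomes G#5
Ebb5 becomes Dbb5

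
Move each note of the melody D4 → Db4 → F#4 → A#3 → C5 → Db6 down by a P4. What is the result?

A3 Ab3 C#4 E#3 G4 Ab5

D4 -> A3
Db4 -> Ab3
F#4 -> C#4
A#3 -> E#3
C5 -> G4
Db6 -> Ab5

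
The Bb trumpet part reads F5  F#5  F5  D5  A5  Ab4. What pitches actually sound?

Eb5 E5 Eb5 C5 G5 Gb4

Written C4 on the Bb trumpet sounds as Bb3, a major second lower; apply that shift to every note.
F5 to Eb5
F#5 to E5
F5 to Eb5
D5 to C5
A5 to G5
Ab4 to Gb4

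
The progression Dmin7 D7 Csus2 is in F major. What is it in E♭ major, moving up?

F major up to E♭ major is a minor seventh; each chord root moves by that interval while the quality stays the same.
Dmin7: root D up a minor seventh → C, giving Cmin7.
D7: root D up a minor seventh → C, giving C7.
Csus2: root C up a minor seventh → Bb, giving Bbsus2.

Cmin7 C7 Bbsus2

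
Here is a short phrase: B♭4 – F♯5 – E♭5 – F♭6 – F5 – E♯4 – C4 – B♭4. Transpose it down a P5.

Eb4 B4 Ab4 Bbb5 Bb4 A#3 F3 Eb4

Bb4 down a perfect fifth is Eb4.
F#5: a fifth down reaches B, and 7 semitones makes it B4.
Eb5: a fifth down reaches A, and 7 semitones makes it Ab4.
A perfect fifth down from Fb6 gives Bbb5.
A perfect fifth down from F5 gives Bb4.
E#4 down a perfect fifth is A#3.
C4: a fifth down reaches F, and 7 semitones makes it F3.
Bb4 down a perfect fifth is Eb4.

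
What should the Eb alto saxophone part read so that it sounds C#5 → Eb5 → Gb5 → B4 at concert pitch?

A#5 C6 Eb6 G#5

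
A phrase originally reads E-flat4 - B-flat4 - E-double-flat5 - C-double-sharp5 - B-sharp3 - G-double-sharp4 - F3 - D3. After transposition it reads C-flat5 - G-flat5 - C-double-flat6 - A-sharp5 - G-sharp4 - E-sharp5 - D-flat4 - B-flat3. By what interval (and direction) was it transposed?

up a minor sixth

Take the first pair: Eb4 → Cb5. E to C spans 6 letter names, so the interval is some kind of sixth.
Eb4 to Cb5 is 8 semitones, which makes it a minor sixth; the second version is higher, so the direction is up.
Checking another pair — D3 → Bb3 — gives the same interval.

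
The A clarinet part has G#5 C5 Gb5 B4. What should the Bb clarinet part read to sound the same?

First find concert pitch: the A clarinet sounds a minor third below written, so G#5 C5 Gb5 B4 sounds E#5 A4 Eb5 G#4.
Then write for Bb clarinet: it sounds a major second below written, so the part must be a major second above concert.
E#5 → F##5
A4 → B4
Eb5 → F5
G#4 → A#4

F##5 B4 F5 A#4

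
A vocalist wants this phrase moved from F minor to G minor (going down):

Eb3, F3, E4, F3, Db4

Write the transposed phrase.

F minor to G minor down is a minor seventh, so every note moves down by that interval.
Eb3 to F2
F3 to G2
E4 to F#3
F3 to G2
Db4 to Eb3

F2 G2 F#3 G2 Eb3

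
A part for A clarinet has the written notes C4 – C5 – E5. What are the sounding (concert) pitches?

Written C4 on the A clarinet sounds as A3, a minor third lower; apply that shift to every note.
C4 to A3
C5 to A4
E5 to C#5

A3 A4 C#5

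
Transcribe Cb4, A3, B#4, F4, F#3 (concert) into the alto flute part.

Fb4 D4 E#5 Bb4 B3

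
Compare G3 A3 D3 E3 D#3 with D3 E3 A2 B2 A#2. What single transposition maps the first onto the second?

down a perfect fourth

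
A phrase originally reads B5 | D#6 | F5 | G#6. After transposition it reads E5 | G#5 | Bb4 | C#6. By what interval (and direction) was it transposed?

down a perfect fifth

From B5 to E5 is 5 letter names — a fifth of some quality.
E5 to B5 is 7 semitones, which makes it a perfect fifth; the second version is lower, so the direction is down.
Checking another pair — G#6 → C#6 — gives the same interval.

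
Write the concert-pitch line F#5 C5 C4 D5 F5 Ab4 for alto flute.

B5 F5 F4 G5 Bb5 Db5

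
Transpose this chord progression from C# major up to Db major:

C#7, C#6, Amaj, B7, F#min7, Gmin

Db7 Db6 Bbbmaj Cb7 Gbmin7 Abbmin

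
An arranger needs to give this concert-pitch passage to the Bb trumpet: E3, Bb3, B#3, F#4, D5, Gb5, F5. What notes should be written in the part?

F#3 C4 C##4 G#4 E5 Ab5 G5

The Bb trumpet sounds a major second below written, so the written part must be a major second above concert — transpose each note up.
E3 -> F#3
Bb3 -> C4
B#3 -> C##4
F#4 -> G#4
D5 -> E5
Gb5 -> Ab5
F5 -> G5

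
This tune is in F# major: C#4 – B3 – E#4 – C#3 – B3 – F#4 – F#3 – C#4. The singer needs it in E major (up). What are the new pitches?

B4 A4 D#5 B3 A4 E5 E4 B4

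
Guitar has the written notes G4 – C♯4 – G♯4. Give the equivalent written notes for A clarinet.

First find concert pitch: the guitar sounds a perfect octave below written, so G4 C♯4 G♯4 sounds G3 C#3 G#3.
Then write for A clarinet: it sounds a minor third below written, so the part must be a minor third above concert.
G3 → Bb3
C#3 → E3
G#3 → B3

Bb3 E3 B3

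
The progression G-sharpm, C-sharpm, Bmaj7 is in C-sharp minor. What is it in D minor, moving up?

Am Dm Cmaj7

C-sharp minor up to D minor is a minor second; each chord root moves by that interval while the quality stays the same.
G-sharpm: root G-sharp up a minor second → A, giving Am.
C-sharpm: root C-sharp up a minor second → D, giving Dm.
Bmaj7: root B up a minor second → C, giving Cmaj7.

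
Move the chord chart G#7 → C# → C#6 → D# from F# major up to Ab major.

F# major up to Ab major is a diminished third; each chord root moves by that interval while the quality stays the same.
G#7: root G# up a diminished third → Bb, giving Bb7.
C#: root C# up a diminished third → Eb, giving Eb.
C#6: root C# up a diminished third → Eb, giving Eb6.
D#: root D# up a diminished third → F, giving F.

Bb7 Eb Eb6 F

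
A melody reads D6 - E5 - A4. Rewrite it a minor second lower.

C#6 D#5 G#4

D6 becomes C#6
E5 becomes D#5
A4 becomes G#4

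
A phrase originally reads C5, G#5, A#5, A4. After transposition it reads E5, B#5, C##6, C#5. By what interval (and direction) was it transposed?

up a major third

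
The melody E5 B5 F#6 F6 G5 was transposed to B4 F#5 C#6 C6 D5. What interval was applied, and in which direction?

From E5 to B4 is 4 letter names — a fourth of some quality.
B4 to E5 is 5 semitones, which makes it a perfect fourth; the second version is lower, so the direction is down.
Checking another pair — G5 → D5 — gives the same interval.

down a perfect fourth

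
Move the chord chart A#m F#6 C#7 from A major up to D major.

D#m B6 F#7

A major up to D major is a perfect fourth; each chord root moves by that interval while the quality stays the same.
A#m: root A# up a perfect fourth → D#, giving D#m.
F#6: root F# up a perfect fourth → B, giving B6.
C#7: root C# up a perfect fourth → F#, giving F#7.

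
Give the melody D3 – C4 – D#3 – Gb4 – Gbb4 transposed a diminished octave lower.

D#2 C#3 D##2 G3 Gb3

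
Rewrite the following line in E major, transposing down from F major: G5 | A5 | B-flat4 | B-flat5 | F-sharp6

F#5 G#5 A4 A5 E#6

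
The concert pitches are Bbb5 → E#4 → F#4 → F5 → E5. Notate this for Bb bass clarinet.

Written C4 sounds as Bb2 on the Bb bass clarinet, so concert pitches are written a major ninth up.
Bbb5 gives Cb7
E#4 gives F##5
F#4 gives G#5
F5 gives G6
E5 gives F#6

Cb7 F##5 G#5 G6 F#6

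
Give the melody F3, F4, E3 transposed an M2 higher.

F3 up a major second is G3.
A major second up from F4 gives G4.
E3 up a major second is F#3.

G3 G4 F#3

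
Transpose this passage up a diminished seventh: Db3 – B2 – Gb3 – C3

Cbb4 Ab3 Fbb4 Bbb3

Db3 gives Cbb4
B2 gives Ab3
Gb3 gives Fbb4
C3 gives Bbb3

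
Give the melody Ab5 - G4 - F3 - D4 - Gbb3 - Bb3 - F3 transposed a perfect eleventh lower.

Ab5: an eleventh down reaches E, and 17 semitones makes it Eb4.
A perfect eleventh down from G4 gives D3.
A perfect eleventh down from F3 gives C2.
A perfect eleventh down from D4 gives A2.
Gbb3: an eleventh down reaches D, and 17 semitones makes it Dbb2.
Bb3: an eleventh down reaches F, and 17 semitones makes it F2.
F3 down a perfect eleventh is C2.

Eb4 D3 C2 A2 Dbb2 F2 C2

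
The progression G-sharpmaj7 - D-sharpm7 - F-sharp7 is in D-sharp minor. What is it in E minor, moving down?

Amaj7 Em7 G7

D-sharp minor down to E minor is a major seventh; each chord root moves by that interval while the quality stays the same.
G-sharpmaj7: root G-sharp down a major seventh → A, giving Amaj7.
D-sharpm7: root D-sharp down a major seventh → E, giving Em7.
F-sharp7: root F-sharp down a major seventh → G, giving G7.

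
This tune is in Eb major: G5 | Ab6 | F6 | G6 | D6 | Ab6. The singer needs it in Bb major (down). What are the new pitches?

From Eb down to Bb is a perfect fourth; apply that to each pitch.
G5 -> D5
Ab6 -> Eb6
F6 -> C6
G6 -> D6
D6 -> A5
Ab6 -> Eb6

D5 Eb6 C6 D6 A5 Eb6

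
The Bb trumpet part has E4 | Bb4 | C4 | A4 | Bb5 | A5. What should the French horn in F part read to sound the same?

A4 Eb5 F4 D5 Eb6 D6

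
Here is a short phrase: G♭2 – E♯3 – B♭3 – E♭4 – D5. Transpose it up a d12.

Dbb4 B4 Fb5 Bbb5 Ab6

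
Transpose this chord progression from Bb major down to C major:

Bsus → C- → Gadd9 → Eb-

C#sus D- Aadd9 F-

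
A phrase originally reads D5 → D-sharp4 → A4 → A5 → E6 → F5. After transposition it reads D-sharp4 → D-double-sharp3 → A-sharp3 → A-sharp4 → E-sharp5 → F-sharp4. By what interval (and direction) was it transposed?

down a diminished octave

Take the first pair: D5 → D#4. D to D spans 8 letter names, so the interval is some kind of octave.
D#4 to D5 is 11 semitones, which makes it a diminished octave; the second version is lower, so the direction is down.
Checking another pair — F5 → F#4 — gives the same interval.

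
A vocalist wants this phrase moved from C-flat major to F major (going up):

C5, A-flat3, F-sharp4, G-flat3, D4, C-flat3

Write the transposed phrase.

F#5 D4 B#4 C4 G#4 F3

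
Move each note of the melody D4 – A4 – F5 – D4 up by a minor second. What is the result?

D4: a second up reaches E, and 1 semitone makes it Eb4.
A minor second up from A4 gives Bb4.
F5: a second up reaches G, and 1 semitone makes it Gb5.
D4 up a minor second is Eb4.

Eb4 Bb4 Gb5 Eb4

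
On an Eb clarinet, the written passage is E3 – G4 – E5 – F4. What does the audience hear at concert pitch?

G3 Bb4 G5 Ab4

The Eb clarinet sounds a minor third above written, so transpose each written note up a minor third.
E3 → G3
G4 → Bb4
E5 → G5
F4 → Ab4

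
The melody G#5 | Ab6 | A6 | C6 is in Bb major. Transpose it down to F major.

D#5 Eb6 E6 G5

Bb major to F major down is a perfect fourth, so every note moves down by that interval.
G#5 → D#5
Ab6 → Eb6
A6 → E6
C6 → G5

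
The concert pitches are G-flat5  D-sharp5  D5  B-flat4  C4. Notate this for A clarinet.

The A clarinet sounds a minor third below written, so the written part must be a minor third above concert — transpose each note up.
Gb5 -> Bbb5
D#5 -> F#5
D5 -> F5
Bb4 -> Db5
C4 -> Eb4

Bbb5 F#5 F5 Db5 Eb4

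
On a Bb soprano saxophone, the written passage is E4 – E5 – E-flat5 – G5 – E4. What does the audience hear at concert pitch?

D4 D5 Db5 F5 D4

Written C4 on the Bb soprano saxophone sounds as Bb3, a major second lower; apply that shift to every note.
E4 → D4
E5 → D5
Eb5 → Db5
G5 → F5
E4 → D4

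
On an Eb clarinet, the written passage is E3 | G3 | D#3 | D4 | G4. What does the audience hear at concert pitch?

Written C4 on the Eb clarinet sounds as Eb4, a minor third higher; apply that shift to every note.
E3 becomes G3
G3 becomes Bb3
D#3 becomes F#3
D4 becomes F4
G4 becomes Bb4

G3 Bb3 F#3 F4 Bb4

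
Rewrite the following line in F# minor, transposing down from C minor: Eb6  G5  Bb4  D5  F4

A5 C#5 E4 G#4 B3

C minor to F# minor down is a diminished fifth, so every note moves down by that interval.
Eb6 gives A5
G5 gives C#5
Bb4 gives E4
D5 gives G#4
F4 gives B3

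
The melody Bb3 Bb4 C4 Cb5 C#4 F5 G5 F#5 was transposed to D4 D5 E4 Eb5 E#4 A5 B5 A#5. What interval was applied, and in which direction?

up a major third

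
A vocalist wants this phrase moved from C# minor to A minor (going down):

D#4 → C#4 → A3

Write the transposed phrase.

B3 A3 F3

C# minor to A minor down is a major third, so every note moves down by that interval.
D#4 becomes B3
C#4 becomes A3
A3 becomes F3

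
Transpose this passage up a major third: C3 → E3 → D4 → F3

E3 G#3 F#4 A3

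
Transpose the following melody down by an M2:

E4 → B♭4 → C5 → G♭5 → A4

D4 Ab4 Bb4 Fb5 G4

E4 gives D4
Bb4 gives Ab4
C5 gives Bb4
Gb5 gives Fb5
A4 gives G4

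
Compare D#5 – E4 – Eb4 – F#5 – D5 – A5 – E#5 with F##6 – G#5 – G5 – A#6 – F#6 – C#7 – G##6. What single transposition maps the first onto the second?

up a major tenth

Take the first pair: D#5 → F##6. D to F spans 10 letter names, so the interval is some kind of tenth.
D#5 to F##6 is 16 semitones, which makes it a major tenth; the second version is higher, so the direction is up.
Checking another pair — E#5 → G##6 — gives the same interval.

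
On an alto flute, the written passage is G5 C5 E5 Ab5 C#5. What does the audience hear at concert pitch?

D5 G4 B4 Eb5 G#4

Written C4 on the alto flute sounds as G3, a perfect fourth lower; apply that shift to every note.
G5 → D5
C5 → G4
E5 → B4
Ab5 → Eb5
C#5 → G#4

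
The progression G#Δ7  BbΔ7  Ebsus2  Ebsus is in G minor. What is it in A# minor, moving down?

A##Δ7 C#Δ7 F#sus2 F#sus

G minor down to A# minor is a diminished seventh; each chord root moves by that interval while the quality stays the same.
G#Δ7: root G# down a diminished seventh → A##, giving A##Δ7.
BbΔ7: root Bb down a diminished seventh → C#, giving C#Δ7.
Ebsus2: root Eb down a diminished seventh → F#, giving F#sus2.
Ebsus: root Eb down a diminished seventh → F#, giving F#sus.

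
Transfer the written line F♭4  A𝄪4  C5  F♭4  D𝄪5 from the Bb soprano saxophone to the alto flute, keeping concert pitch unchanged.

First find concert pitch: the Bb soprano saxophone sounds a major second below written, so F♭4 A𝄪4 C5 F♭4 D𝄪5 sounds Ebb4 G##4 Bb4 Ebb4 C##5.
Then write for alto flute: it sounds a perfect fourth below written, so the part must be a perfect fourth above concert.
Ebb4 → Abb4
G##4 → C##5
Bb4 → Eb5
Ebb4 → Abb4
C##5 → F##5

Abb4 C##5 Eb5 Abb4 F##5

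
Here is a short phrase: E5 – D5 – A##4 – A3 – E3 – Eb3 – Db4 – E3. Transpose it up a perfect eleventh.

A6 G6 D##6 D5 A4 Ab4 Gb5 A4

E5 -> A6
D5 -> G6
A##4 -> D##6
A3 -> D5
E3 -> A4
Eb3 -> Ab4
Db4 -> Gb5
E3 -> A4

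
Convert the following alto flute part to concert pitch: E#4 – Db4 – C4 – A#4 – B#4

Written C4 on the alto flute sounds as G3, a perfect fourth lower; apply that shift to every note.
E#4 -> B#3
Db4 -> Ab3
C4 -> G3
A#4 -> E#4
B#4 -> F##4

B#3 Ab3 G3 E#4 F##4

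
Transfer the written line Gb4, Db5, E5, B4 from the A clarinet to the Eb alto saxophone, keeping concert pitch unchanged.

C5 G5 A#5 E#5

First find concert pitch: the A clarinet sounds a minor third below written, so Gb4 Db5 E5 B4 sounds Eb4 Bb4 C#5 G#4.
Then write for Eb alto saxophone: it sounds a major sixth below written, so the part must be a major sixth above concert.
Eb4 → C5
Bb4 → G5
C#5 → A#5
G#4 → E#5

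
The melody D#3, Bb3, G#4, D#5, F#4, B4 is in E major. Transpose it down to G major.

F#2 Db3 B3 F#4 A3 D4

E major to G major down is a major sixth, so every note moves down by that interval.
D#3 -> F#2
Bb3 -> Db3
G#4 -> B3
D#5 -> F#4
F#4 -> A3
B4 -> D4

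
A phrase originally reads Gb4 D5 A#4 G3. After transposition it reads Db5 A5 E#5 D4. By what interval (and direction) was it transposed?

Take the first pair: Gb4 → Db5. G to D spans 5 letter names, so the interval is some kind of fifth.
Gb4 to Db5 is 7 semitones, which makes it a perfect fifth; the second version is higher, so the direction is up.
Checking another pair — G3 → D4 — gives the same interval.

up a perfect fifth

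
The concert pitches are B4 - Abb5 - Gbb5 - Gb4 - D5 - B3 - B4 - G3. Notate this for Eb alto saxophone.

G#5 Fb6 Ebb6 Eb5 B5 G#4 G#5 E4

Written C4 sounds as Eb3 on the Eb alto saxophone, so concert pitches are written a major sixth up.
B4 → G#5
Abb5 → Fb6
Gbb5 → Ebb6
Gb4 → Eb5
D5 → B5
B3 → G#4
B4 → G#5
G3 → E4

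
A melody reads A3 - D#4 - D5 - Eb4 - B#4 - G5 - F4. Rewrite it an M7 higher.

G#4 C##5 C#6 D5 A##5 F#6 E5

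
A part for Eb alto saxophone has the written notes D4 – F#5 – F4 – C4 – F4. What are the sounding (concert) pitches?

F3 A4 Ab3 Eb3 Ab3

Written C4 on the Eb alto saxophone sounds as Eb3, a major sixth lower; apply that shift to every note.
D4 to F3
F#5 to A4
F4 to Ab3
C4 to Eb3
F4 to Ab3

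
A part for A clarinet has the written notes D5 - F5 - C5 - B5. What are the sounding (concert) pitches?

B4 D5 A4 G#5

The A clarinet sounds a minor third below written, so transpose each written note down a minor third.
D5 -> B4
F5 -> D5
C5 -> A4
B5 -> G#5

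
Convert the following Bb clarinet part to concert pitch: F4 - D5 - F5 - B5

Eb4 C5 Eb5 A5

Written C4 on the Bb clarinet sounds as Bb3, a major second lower; apply that shift to every note.
F4 → Eb4
D5 → C5
F5 → Eb5
B5 → A5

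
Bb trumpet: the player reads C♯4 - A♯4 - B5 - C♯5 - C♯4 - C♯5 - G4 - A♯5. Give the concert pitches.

Written C4 on the Bb trumpet sounds as Bb3, a major second lower; apply that shift to every note.
C#4 → B3
A#4 → G#4
B5 → A5
C#5 → B4
C#4 → B3
C#5 → B4
G4 → F4
A#5 → G#5

B3 G#4 A5 B4 B3 B4 F4 G#5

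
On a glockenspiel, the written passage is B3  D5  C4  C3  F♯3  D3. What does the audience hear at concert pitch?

B5 D7 C6 C5 F#5 D5

The glockenspiel sounds a perfect fifteenth above written, so transpose each written note up a perfect fifteenth.
B3 becomes B5
D5 becomes D7
C4 becomes C6
C3 becomes C5
F#3 becomes F#5
D3 becomes D5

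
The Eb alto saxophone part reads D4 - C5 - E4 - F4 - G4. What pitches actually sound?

F3 Eb4 G3 Ab3 Bb3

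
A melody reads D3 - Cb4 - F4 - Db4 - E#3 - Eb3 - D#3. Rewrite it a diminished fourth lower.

D3: a fourth down reaches A, and 4 semitones makes it A#2.
Cb4: a fourth down reaches G, and 4 semitones makes it G3.
A diminished fourth down from F4 gives C#4.
Db4 down a diminished fourth is A3.
E#3 down a diminished fourth is B##2.
A diminished fourth down from Eb3 gives B2.
A diminished fourth down from D#3 gives A##2.

A#2 G3 C#4 A3 B##2 B2 A##2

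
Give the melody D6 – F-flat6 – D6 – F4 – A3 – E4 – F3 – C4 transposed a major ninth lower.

C5 Ebb5 C5 Eb3 G2 D3 Eb2 Bb2

D6: a ninth down reaches C, and 14 semitones makes it C5.
Fb6: a ninth down reaches E, and 14 semitones makes it Ebb5.
D6: a ninth down reaches C, and 14 semitones makes it C5.
A major ninth down from F4 gives Eb3.
A3: a ninth down reaches G, and 14 semitones makes it G2.
A major ninth down from E4 gives D3.
F3 down a major ninth is Eb2.
C4: a ninth down reaches B, and 14 semitones makes it Bb2.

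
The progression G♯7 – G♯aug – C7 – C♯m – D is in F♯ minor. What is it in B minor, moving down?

C#7 C#aug F7 F#m G

F♯ minor down to B minor is a perfect fifth; each chord root moves by that interval while the quality stays the same.
G♯7: root G♯ down a perfect fifth → C#, giving C#7.
G♯aug: root G♯ down a perfect fifth → C#, giving C#aug.
C7: root C down a perfect fifth → F, giving F7.
C♯m: root C♯ down a perfect fifth → F#, giving F#m.
D: root D down a perfect fifth → G, giving G.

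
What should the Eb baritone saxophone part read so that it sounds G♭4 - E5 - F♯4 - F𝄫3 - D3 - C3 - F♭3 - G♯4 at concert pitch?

Eb6 C#7 D#6 Dbb5 B4 A4 Db5 E#6

Written C4 sounds as Eb2 on the Eb baritone saxophone, so concert pitches are written a major thirteenth up.
Gb4 -> Eb6
E5 -> C#7
F#4 -> D#6
Fbb3 -> Dbb5
D3 -> B4
C3 -> A4
Fb3 -> Db5
G#4 -> E#6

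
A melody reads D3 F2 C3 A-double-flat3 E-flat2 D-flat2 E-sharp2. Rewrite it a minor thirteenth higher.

D3: a thirteenth up reaches B, and 20 semitones makes it Bb4.
F2: a thirteenth up reaches D, and 20 semitones makes it Db4.
C3: a thirteenth up reaches A, and 20 semitones makes it Ab4.
Abb3 up a minor thirteenth is Fbb5.
Eb2: a thirteenth up reaches C, and 20 semitones makes it Cb4.
Db2 up a minor thirteenth is Bbb3.
E#2 up a minor thirteenth is C#4.

Bb4 Db4 Ab4 Fbb5 Cb4 Bbb3 C#4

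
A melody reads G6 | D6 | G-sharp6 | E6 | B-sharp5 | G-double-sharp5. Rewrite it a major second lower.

G6: a second down reaches F, and 2 semitones makes it F6.
A major second down from D6 gives C6.
G#6 down a major second is F#6.
A major second down from E6 gives D6.
B#5 down a major second is A#5.
G##5: a second down reaches F, and 2 semitones makes it F##5.

F6 C6 F#6 D6 A#5 F##5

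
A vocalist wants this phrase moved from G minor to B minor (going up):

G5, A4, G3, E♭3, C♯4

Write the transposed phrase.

G minor to B minor up is a major third, so every note moves up by that interval.
G5 becomes B5
A4 becomes C#5
G3 becomes B3
Eb3 becomes G3
C#4 becomes E#4

B5 C#5 B3 G3 E#4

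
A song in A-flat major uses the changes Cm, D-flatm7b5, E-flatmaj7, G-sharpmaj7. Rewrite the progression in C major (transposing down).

Em Fm7b5 Gmaj7 B#maj7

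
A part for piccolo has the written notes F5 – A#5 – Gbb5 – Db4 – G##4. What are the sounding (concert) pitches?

The piccolo sounds a perfect octave above written, so transpose each written note up a perfect octave.
F5 becomes F6
A#5 becomes A#6
Gbb5 becomes Gbb6
Db4 becomes Db5
G##4 becomes G##5

F6 A#6 Gbb6 Db5 G##5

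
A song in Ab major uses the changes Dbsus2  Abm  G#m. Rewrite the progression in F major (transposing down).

Ab major down to F major is a minor third; each chord root moves by that interval while the quality stays the same.
Dbsus2: root Db down a minor third → Bb, giving Bbsus2.
Abm: root Ab down a minor third → F, giving Fm.
G#m: root G# down a minor third → E#, giving E#m.

Bbsus2 Fm E#m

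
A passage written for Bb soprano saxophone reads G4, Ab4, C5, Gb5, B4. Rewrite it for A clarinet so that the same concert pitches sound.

First find concert pitch: the Bb soprano saxophone sounds a major second below written, so G4 Ab4 C5 Gb5 B4 sounds F4 Gb4 Bb4 Fb5 A4.
Then write for A clarinet: it sounds a minor third below written, so the part must be a minor third above concert.
F4 → Ab4
Gb4 → Bbb4
Bb4 → Db5
Fb5 → Abb5
A4 → C5

Ab4 Bbb4 Db5 Abb5 C5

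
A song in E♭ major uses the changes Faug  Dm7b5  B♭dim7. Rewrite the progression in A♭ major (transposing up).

Bbaug Gm7b5 Ebdim7

E♭ major up to A♭ major is a perfect fourth; each chord root moves by that interval while the quality stays the same.
Faug: root F up a perfect fourth → Bb, giving Bbaug.
Dm7b5: root D up a perfect fourth → G, giving Gm7b5.
B♭dim7: root B♭ up a perfect fourth → Eb, giving Ebdim7.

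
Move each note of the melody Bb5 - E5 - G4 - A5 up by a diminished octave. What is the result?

A diminished octave up from Bb5 gives Bbb6.
E5: an octave up reaches E, and 11 semitones makes it Eb6.
G4 up a diminished octave is Gb5.
A diminished octave up from A5 gives Ab6.

Bbb6 Eb6 Gb5 Ab6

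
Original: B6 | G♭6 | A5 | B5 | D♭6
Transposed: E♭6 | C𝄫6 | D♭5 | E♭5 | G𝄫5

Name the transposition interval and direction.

down an augmented fifth

Take the first pair: B6 → Eb6. B to E spans 5 letter names, so the interval is some kind of fifth.
Eb6 to B6 is 8 semitones, which makes it an augmented fifth; the second version is lower, so the direction is down.
Checking another pair — Db6 → Gbb5 — gives the same interval.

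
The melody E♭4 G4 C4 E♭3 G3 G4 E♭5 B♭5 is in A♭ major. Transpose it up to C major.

G4 B4 E4 G3 B3 B4 G5 D6

From A♭ up to C is a major third; apply that to each pitch.
Eb4 → G4
G4 → B4
C4 → E4
Eb3 → G3
G3 → B3
G4 → B4
Eb5 → G5
Bb5 → D6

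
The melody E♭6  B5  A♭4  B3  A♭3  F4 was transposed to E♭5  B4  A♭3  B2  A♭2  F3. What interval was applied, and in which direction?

Take the first pair: Eb6 → Eb5. E to E spans 8 letter names, so the interval is some kind of octave.
Eb5 to Eb6 is 12 semitones, which makes it a perfect octave; the second version is lower, so the direction is down.
Checking another pair — F4 → F3 — gives the same interval.

down a perfect octave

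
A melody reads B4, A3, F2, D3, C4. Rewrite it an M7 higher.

A#5 G#4 E3 C#4 B4

B4: a seventh up reaches A, and 11 semitones makes it A#5.
A3: a seventh up reaches G, and 11 semitones makes it G#4.
F2 up a major seventh is E3.
D3: a seventh up reaches C, and 11 semitones makes it C#4.
C4: a seventh up reaches B, and 11 semitones makes it B4.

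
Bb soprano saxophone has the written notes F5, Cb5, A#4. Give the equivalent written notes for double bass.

First find concert pitch: the Bb soprano saxophone sounds a major second below written, so F5 Cb5 A#4 sounds Eb5 Bbb4 G#4.
Then write for double bass: it sounds a perfect octave below written, so the part must be a perfect octave above concert.
Eb5 → Eb6
Bbb4 → Bbb5
G#4 → G#5

Eb6 Bbb5 G#5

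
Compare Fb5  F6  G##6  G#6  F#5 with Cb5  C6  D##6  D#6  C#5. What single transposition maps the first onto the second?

down a perfect fourth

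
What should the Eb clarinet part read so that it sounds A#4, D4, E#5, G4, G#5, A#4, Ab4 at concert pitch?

The Eb clarinet sounds a minor third above written, so the written part must be a minor third below concert — transpose each note down.
A#4 becomes F##4
D4 becomes B3
E#5 becomes C##5
G4 becomes E4
G#5 becomes E#5
A#4 becomes F##4
Ab4 becomes F4

F##4 B3 C##5 E4 E#5 F##4 F4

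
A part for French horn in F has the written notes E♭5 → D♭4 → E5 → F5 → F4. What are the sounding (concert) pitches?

Ab4 Gb3 A4 Bb4 Bb3

The French horn in F sounds a perfect fifth below written, so transpose each written note down a perfect fifth.
Eb5 gives Ab4
Db4 gives Gb3
E5 gives A4
F5 gives Bb4
F4 gives Bb3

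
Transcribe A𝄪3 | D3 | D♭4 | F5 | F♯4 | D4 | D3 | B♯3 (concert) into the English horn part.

E##4 A3 Ab4 C6 C#5 A4 A3 F##4

Written C4 sounds as F3 on the English horn, so concert pitches are written a perfect fifth up.
A##3 to E##4
D3 to A3
Db4 to Ab4
F5 to C6
F#4 to C#5
D4 to A4
D3 to A3
B#3 to F##4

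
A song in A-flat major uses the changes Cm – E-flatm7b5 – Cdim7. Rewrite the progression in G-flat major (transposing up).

A-flat major up to G-flat major is a minor seventh; each chord root moves by that interval while the quality stays the same.
Cm: root C up a minor seventh → Bb, giving Bbm.
E-flatm7b5: root E-flat up a minor seventh → Db, giving Dbm7b5.
Cdim7: root C up a minor seventh → Bb, giving Bbdim7.

Bbm Dbm7b5 Bbdim7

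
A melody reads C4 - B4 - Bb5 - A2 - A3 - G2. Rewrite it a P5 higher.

C4: a fifth up reaches G, and 7 semitones makes it G4.
B4 up a perfect fifth is F#5.
Bb5 up a perfect fifth is F6.
A2: a fifth up reaches E, and 7 semitones makes it E3.
A3 up a perfect fifth is E4.
G2 up a perfect fifth is D3.

G4 F#5 F6 E3 E4 D3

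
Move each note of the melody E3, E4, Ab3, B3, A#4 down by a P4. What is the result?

B2 B3 Eb3 F#3 E#4

E3 to B2
E4 to B3
Ab3 to Eb3
B3 to F#3
A#4 to E#4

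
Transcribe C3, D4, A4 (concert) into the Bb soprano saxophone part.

D3 E4 B4

The Bb soprano saxophone sounds a major second below written, so the written part must be a major second above concert — transpose each note up.
C3 → D3
D4 → E4
A4 → B4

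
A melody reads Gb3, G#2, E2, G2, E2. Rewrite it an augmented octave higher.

G4 G##3 E#3 G#3 E#3

Gb3 up an augmented octave is G4.
An augmented octave up from G#2 gives G##3.
E2 up an augmented octave is E#3.
G2: an octave up reaches G, and 13 semitones makes it G#3.
E2: an octave up reaches E, and 13 semitones makes it E#3.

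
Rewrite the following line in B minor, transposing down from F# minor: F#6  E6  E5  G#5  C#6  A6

B5 A5 A4 C#5 F#5 D6

F# minor to B minor down is a perfect fifth, so every note moves down by that interval.
F#6 gives B5
E6 gives A5
E5 gives A4
G#5 gives C#5
C#6 gives F#5
A6 gives D6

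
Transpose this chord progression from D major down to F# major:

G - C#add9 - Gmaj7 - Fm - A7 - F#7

B E#add9 Bmaj7 Am C#7 A#7

D major down to F# major is a minor sixth; each chord root moves by that interval while the quality stays the same.
G: root G down a minor sixth → B, giving B.
C#add9: root C# down a minor sixth → E#, giving E#add9.
Gmaj7: root G down a minor sixth → B, giving Bmaj7.
Fm: root F down a minor sixth → A, giving Am.
A7: root A down a minor sixth → C#, giving C#7.
F#7: root F# down a minor sixth → A#, giving A#7.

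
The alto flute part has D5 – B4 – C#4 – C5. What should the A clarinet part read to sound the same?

First find concert pitch: the alto flute sounds a perfect fourth below written, so D5 B4 C#4 C5 sounds A4 F#4 G#3 G4.
Then write for A clarinet: it sounds a minor third below written, so the part must be a minor third above concert.
A4 → C5
F#4 → A4
G#3 → B3
G4 → Bb4

C5 A4 B3 Bb4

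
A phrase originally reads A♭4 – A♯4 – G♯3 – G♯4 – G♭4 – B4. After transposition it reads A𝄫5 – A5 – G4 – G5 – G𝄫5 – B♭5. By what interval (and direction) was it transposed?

From Ab4 to Abb5 is 8 letter names — an octave of some quality.
Ab4 to Abb5 is 11 semitones, which makes it a diminished octave; the second version is higher, so the direction is up.
Checking another pair — B4 → Bb5 — gives the same interval.

up a diminished octave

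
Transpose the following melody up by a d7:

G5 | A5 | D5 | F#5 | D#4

A diminished seventh up from G5 gives Fb6.
A diminished seventh up from A5 gives Gb6.
D5: a seventh up reaches C, and 9 semitones makes it Cb6.
F#5: a seventh up reaches E, and 9 semitones makes it Eb6.
D#4: a seventh up reaches C, and 9 semitones makes it C5.

Fb6 Gb6 Cb6 Eb6 C5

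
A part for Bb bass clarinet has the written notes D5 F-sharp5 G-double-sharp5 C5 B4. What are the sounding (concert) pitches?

C4 E4 F##4 Bb3 A3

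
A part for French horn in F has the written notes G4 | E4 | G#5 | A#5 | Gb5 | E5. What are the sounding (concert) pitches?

C4 A3 C#5 D#5 Cb5 A4

Written C4 on the French horn in F sounds as F3, a perfect fifth lower; apply that shift to every note.
G4 gives C4
E4 gives A3
G#5 gives C#5
A#5 gives D#5
Gb5 gives Cb5
E5 gives A4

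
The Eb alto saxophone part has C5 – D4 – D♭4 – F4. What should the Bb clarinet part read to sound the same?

First find concert pitch: the Eb alto saxophone sounds a major sixth below written, so C5 D4 D♭4 F4 sounds Eb4 F3 Fb3 Ab3.
Then write for Bb clarinet: it sounds a major second below written, so the part must be a major second above concert.
Eb4 → F4
F3 → G3
Fb3 → Gb3
Ab3 → Bb3

F4 G3 Gb3 Bb3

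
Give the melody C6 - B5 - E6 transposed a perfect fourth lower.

G5 F#5 B5

C6 down a perfect fourth is G5.
B5: a fourth down reaches F, and 5 semitones makes it F#5.
E6: a fourth down reaches B, and 5 semitones makes it B5.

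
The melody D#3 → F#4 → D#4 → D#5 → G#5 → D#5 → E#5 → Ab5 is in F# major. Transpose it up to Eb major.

C4 Eb5 C5 C6 F6 C6 D6 Gbb6

From F# up to Eb is a diminished seventh; apply that to each pitch.
D#3 -> C4
F#4 -> Eb5
D#4 -> C5
D#5 -> C6
G#5 -> F6
D#5 -> C6
E#5 -> D6
Ab5 -> Gbb6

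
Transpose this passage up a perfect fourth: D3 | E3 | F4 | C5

G3 A3 Bb4 F5

D3 → G3
E3 → A3
F4 → Bb4
C5 → F5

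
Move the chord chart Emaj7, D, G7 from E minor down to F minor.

E minor down to F minor is a major seventh; each chord root moves by that interval while the quality stays the same.
Emaj7: root E down a major seventh → F, giving Fmaj7.
D: root D down a major seventh → Eb, giving Eb.
G7: root G down a major seventh → Ab, giving Ab7.

Fmaj7 Eb Ab7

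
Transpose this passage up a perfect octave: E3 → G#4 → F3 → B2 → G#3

E4 G#5 F4 B3 G#4

E3 up a perfect octave is E4.
A perfect octave up from G#4 gives G#5.
F3: an octave up reaches F, and 12 semitones makes it F4.
A perfect octave up from B2 gives B3.
G#3 up a perfect octave is G#4.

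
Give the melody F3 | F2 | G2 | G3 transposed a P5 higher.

C4 C3 D3 D4

F3 → C4
F2 → C3
G2 → D3
G3 → D4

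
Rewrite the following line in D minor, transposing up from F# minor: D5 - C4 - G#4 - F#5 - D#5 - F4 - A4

Bb5 Ab4 E5 D6 B5 Db5 F5

From F# up to D is a minor sixth; apply that to each pitch.
D5 to Bb5
C4 to Ab4
G#4 to E5
F#5 to D6
D#5 to B5
F4 to Db5
A4 to F5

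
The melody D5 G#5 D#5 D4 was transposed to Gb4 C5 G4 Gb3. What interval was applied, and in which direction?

From D5 to Gb4 is 5 letter names — a fifth of some quality.
Gb4 to D5 is 8 semitones, which makes it an augmented fifth; the second version is lower, so the direction is down.
Checking another pair — D4 → Gb3 — gives the same interval.

down an augmented fifth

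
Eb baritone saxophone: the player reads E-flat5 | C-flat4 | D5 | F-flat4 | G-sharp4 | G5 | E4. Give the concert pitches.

Gb3 Ebb2 F3 Abb2 B2 Bb3 G2

The Eb baritone saxophone sounds a major thirteenth below written, so transpose each written note down a major thirteenth.
Eb5 becomes Gb3
Cb4 becomes Ebb2
D5 becomes F3
Fb4 becomes Abb2
G#4 becomes B2
G5 becomes Bb3
E4 becomes G2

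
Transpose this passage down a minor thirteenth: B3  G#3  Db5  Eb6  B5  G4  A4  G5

D#2 B#1 F3 G4 D#4 B2 C#3 B3

B3 → D#2
G#3 → B#1
Db5 → F3
Eb6 → G4
B5 → D#4
G4 → B2
A4 → C#3
G5 → B3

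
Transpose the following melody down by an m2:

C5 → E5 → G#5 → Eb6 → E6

B4 D#5 F##5 D6 D#6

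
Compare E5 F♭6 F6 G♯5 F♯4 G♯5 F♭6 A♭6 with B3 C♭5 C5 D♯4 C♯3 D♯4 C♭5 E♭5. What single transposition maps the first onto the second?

down a perfect eleventh

From E5 to B3 is 11 letter names — an eleventh of some quality.
B3 to E5 is 17 semitones, which makes it a perfect eleventh; the second version is lower, so the direction is down.
Checking another pair — Ab6 → Eb5 — gives the same interval.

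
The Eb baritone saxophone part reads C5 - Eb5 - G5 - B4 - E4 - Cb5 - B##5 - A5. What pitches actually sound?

The Eb baritone saxophone sounds a major thirteenth below written, so transpose each written note down a major thirteenth.
C5 -> Eb3
Eb5 -> Gb3
G5 -> Bb3
B4 -> D3
E4 -> G2
Cb5 -> Ebb3
B##5 -> D##4
A5 -> C4

Eb3 Gb3 Bb3 D3 G2 Ebb3 D##4 C4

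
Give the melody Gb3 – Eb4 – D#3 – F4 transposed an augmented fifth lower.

Gb3 to Cbb3
Eb4 to Abb3
D#3 to G2
F4 to Bbb3

Cbb3 Abb3 G2 Bbb3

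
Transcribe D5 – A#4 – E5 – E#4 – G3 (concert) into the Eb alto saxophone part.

B5 F##5 C#6 C##5 E4

Written C4 sounds as Eb3 on the Eb alto saxophone, so concert pitches are written a major sixth up.
D5 -> B5
A#4 -> F##5
E5 -> C#6
E#4 -> C##5
G3 -> E4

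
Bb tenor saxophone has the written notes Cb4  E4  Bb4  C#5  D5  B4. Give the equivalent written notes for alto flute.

Ebb3 G3 Db4 E4 F4 D4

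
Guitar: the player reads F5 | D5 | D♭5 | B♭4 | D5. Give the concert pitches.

The guitar sounds a perfect octave below written, so transpose each written note down a perfect octave.
F5 becomes F4
D5 becomes D4
Db5 becomes Db4
Bb4 becomes Bb3
D5 becomes D4

F4 D4 Db4 Bb3 D4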